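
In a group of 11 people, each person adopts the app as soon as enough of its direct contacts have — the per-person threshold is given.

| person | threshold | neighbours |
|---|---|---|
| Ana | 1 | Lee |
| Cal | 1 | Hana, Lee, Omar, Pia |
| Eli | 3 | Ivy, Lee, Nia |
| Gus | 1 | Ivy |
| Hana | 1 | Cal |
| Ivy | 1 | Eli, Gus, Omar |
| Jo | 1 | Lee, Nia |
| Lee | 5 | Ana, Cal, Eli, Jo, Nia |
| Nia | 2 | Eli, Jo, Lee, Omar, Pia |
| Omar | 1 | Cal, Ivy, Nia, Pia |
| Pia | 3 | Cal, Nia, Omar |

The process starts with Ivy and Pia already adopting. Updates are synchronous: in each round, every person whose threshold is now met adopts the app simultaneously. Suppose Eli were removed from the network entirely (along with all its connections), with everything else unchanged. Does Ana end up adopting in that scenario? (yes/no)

no

With Eli removed:
Round 1 — Ivy, Pia adopt the app (initial).
Round 2 — checking thresholds:
  Cal: 1 of 4 neighbours ≥ 1, adopts the app.
  Gus: 1 of 1 neighbours ≥ 1, adopts the app.
  Nia: 1 of 4 neighbours < 2, below threshold.
  Omar: 2 of 4 neighbours ≥ 1, adopts the app.
Round 3 — checking thresholds:
  Hana: 1 of 1 neighbours ≥ 1, adopts the app.
  Lee: 1 of 4 neighbours < 5, below threshold.
  Nia: 2 of 4 neighbours ≥ 2, adopts the app.
Round 4 — checking thresholds:
  Jo: 1 of 2 neighbours ≥ 1, adopts the app.
  Lee: 2 of 4 neighbours < 5, below threshold.
Round 5 — no new adoptions; cascade stops.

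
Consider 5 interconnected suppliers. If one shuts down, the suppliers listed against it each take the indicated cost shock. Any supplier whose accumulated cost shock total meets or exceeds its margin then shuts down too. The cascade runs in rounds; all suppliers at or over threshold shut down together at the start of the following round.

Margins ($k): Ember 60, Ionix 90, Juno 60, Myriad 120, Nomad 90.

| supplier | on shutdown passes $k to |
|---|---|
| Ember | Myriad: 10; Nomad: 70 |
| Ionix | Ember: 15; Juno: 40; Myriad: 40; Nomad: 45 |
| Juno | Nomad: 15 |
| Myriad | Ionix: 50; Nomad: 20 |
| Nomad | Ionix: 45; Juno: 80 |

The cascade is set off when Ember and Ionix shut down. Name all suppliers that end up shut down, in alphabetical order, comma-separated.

Ember, Ionix, Juno, Nomad

Round 1 — Ember, Ionix shut down (initial).
  Juno: +40 → 40 < 60
  Myriad: +10+40 → 50 < 120
  Nomad: +70+45 → 115 ≥ 90
Round 2 — Nomad shuts down.
  Juno: +80 → 120 ≥ 60
Round 3 — Juno shuts down.
No further shutdowns.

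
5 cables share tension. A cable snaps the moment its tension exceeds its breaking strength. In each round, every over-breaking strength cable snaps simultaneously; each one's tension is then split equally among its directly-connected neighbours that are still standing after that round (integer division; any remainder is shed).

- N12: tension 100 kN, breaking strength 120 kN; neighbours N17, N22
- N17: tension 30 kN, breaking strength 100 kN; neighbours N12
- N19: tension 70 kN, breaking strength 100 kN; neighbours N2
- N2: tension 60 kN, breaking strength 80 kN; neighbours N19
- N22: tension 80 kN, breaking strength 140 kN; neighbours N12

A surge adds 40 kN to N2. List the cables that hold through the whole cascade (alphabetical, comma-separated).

Round 1 — N2 at 100 > 80. N2 snaps.
  N2 sheds 100 kN to N19: 100 each.
    N19: 70+100 = 170 > 100
Round 2 — N19 snaps.
  N19 sheds 170 kN: no online neighbours, lost.
No further breaks.

N12, N17, N22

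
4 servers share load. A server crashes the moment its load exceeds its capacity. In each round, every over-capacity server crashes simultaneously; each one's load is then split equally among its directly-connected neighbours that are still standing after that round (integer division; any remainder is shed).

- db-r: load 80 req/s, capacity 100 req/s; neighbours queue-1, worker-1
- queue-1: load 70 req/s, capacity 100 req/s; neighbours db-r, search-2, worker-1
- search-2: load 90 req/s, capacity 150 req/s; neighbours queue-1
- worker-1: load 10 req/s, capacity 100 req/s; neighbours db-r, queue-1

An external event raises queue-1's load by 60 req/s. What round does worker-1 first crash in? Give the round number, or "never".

3

Round 1 — queue-1 at 130 > 100. queue-1 crashes.
  queue-1 sheds 130 req/s to db-r, search-2, worker-1: 43 each (1 lost).
    db-r: 80+43 = 123 > 100
    search-2: 90+43 = 133 ≤ 150
    worker-1: 10+43 = 53 ≤ 100
Round 2 — db-r crashes.
  db-r sheds 123 req/s to worker-1: 123 each.
    worker-1: 53+123 = 176 > 100
Round 3 — worker-1 crashes.
  worker-1 sheds 176 req/s: no online neighbours, lost.
No further crashes.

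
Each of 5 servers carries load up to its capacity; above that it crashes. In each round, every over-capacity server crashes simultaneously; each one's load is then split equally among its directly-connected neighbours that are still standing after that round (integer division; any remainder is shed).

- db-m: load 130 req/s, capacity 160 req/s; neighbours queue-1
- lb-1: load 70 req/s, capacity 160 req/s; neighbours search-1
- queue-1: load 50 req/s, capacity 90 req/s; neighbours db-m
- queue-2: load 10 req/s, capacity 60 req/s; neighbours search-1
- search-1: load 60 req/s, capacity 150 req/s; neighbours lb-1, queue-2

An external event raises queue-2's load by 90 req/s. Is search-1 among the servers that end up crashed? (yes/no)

yes

Round 1 — queue-2 at 100 > 60. queue-2 crashes.
  queue-2 sheds 100 req/s to search-1: 100 each.
    search-1: 60+100 = 160 > 150
Round 2 — search-1 crashes.
  search-1 sheds 160 req/s to lb-1: 160 each.
    lb-1: 70+160 = 230 > 160
Round 3 — lb-1 crashes.
  lb-1 sheds 230 req/s: no online neighbours, lost.
No further crashes.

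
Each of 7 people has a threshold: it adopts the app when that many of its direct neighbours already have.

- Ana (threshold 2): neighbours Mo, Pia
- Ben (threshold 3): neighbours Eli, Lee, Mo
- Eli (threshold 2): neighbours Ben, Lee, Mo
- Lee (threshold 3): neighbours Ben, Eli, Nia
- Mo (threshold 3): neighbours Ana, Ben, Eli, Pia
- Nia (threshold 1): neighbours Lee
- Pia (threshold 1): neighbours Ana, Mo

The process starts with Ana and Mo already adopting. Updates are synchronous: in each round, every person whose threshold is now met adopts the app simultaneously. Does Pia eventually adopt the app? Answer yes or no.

Round 1 — Ana, Mo adopt the app (initial).
Round 2 — checking thresholds:
  Ben: 1 of 3 neighbours < 3, below threshold.
  Eli: 1 of 3 neighbours < 2, below threshold.
  Pia: 2 of 2 neighbours ≥ 1, adopts the app.
Round 3 — no new adoptions; cascade stops.

yes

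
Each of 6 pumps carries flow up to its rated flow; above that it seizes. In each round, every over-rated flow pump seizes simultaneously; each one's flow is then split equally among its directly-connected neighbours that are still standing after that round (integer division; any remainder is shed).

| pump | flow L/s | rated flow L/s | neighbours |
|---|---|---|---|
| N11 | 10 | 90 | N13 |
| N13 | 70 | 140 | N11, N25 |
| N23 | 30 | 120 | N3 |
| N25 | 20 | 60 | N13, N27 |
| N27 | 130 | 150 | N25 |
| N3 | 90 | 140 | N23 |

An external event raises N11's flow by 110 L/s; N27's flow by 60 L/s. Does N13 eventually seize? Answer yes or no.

yes

Round 1 — N11 at 120 > 90; N27 at 190 > 150. N11, N27 seize.
  N11 sheds 120 L/s to N13: 120 each.
    N13: 70+120 = 190 > 140
  N27 sheds 190 L/s to N25: 190 each.
    N25: 20+190 = 210 > 60
Round 2 — N13, N25 seize.
  N13 sheds 190 L/s: no online neighbours, lost.
  N25 sheds 210 L/s: no online neighbours, lost.
No further seizures.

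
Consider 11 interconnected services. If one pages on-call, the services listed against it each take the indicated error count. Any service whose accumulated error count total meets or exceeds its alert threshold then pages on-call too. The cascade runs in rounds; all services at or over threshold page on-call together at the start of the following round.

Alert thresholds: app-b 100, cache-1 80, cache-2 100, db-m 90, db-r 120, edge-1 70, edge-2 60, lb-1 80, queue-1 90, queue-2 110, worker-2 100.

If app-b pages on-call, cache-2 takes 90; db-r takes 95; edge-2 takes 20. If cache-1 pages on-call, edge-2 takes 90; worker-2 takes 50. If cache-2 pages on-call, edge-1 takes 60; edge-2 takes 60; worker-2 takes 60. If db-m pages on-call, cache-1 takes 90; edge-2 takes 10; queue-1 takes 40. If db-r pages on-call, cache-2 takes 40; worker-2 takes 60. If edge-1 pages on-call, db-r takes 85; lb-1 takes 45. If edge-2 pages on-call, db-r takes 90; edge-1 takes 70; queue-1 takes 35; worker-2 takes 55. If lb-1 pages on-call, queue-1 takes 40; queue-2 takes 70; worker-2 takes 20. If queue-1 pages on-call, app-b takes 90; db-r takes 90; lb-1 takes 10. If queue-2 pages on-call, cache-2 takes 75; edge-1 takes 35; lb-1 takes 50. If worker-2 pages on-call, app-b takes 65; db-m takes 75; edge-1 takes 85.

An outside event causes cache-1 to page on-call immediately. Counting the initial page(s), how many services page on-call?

5

Round 1 — cache-1 pages on-call (initial).
  edge-2: +90 → 90 ≥ 60
  worker-2: +50 → 50 < 100
Round 2 — edge-2 pages on-call.
  db-r: +90 → 90 < 120
  edge-1: +70 → 70 ≥ 70
  queue-1: +35 → 35 < 90
  worker-2: +55 → 105 ≥ 100
Round 3 — edge-1, worker-2 page on-call.
  app-b: +65 → 65 < 100
  db-m: +75 → 75 < 90
  db-r: +85 → 175 ≥ 120
  lb-1: +45 → 45 < 80
Round 4 — db-r pages on-call.
  cache-2: +40 → 40 < 100
No further pages.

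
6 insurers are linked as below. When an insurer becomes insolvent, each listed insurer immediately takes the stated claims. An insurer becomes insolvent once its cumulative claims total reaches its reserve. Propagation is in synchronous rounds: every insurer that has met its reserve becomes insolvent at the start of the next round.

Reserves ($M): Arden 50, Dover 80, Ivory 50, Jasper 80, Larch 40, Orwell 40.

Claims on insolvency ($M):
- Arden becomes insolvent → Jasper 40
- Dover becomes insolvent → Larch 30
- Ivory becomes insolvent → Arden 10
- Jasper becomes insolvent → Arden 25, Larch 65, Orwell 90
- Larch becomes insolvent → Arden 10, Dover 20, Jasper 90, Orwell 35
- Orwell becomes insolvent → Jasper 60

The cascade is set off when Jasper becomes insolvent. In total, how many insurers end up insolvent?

Round 1 — Jasper becomes insolvent (initial).
  Arden: +25 → 25 < 50
  Larch: +65 → 65 ≥ 40
  Orwell: +90 → 90 ≥ 40
Round 2 — Larch, Orwell become insolvent.
  Arden: +10 → 35 < 50
  Dover: +20 → 20 < 80
No further insolvencies.

3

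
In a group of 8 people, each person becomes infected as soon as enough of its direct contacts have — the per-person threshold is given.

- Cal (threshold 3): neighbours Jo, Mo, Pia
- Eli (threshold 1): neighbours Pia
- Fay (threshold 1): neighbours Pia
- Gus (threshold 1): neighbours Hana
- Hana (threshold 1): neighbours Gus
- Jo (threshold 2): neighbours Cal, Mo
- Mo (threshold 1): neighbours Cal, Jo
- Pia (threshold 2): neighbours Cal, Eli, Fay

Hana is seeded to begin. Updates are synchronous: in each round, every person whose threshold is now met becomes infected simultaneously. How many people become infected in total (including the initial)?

2

Round 1 — Hana becomes infected (initial).
Round 2 — checking thresholds:
  Gus: 1 of 1 neighbours ≥ 1, becomes infected.
Round 3 — no new infections; cascade stops.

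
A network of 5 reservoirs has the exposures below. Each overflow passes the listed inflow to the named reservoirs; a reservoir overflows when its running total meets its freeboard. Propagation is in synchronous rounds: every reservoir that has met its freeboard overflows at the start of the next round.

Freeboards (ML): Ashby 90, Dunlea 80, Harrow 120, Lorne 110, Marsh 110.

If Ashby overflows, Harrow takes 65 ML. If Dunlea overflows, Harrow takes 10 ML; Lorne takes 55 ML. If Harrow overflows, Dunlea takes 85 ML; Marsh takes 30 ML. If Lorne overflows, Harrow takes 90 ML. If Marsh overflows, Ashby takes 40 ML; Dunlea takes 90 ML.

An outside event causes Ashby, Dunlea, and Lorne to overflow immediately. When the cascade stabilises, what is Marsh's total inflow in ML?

30

Round 1 — Ashby, Dunlea, Lorne overflow (initial).
  Harrow: +65+10+90 → 165 ≥ 120
Round 2 — Harrow overflows.
  Marsh: +30 → 30 < 110
No further overflows.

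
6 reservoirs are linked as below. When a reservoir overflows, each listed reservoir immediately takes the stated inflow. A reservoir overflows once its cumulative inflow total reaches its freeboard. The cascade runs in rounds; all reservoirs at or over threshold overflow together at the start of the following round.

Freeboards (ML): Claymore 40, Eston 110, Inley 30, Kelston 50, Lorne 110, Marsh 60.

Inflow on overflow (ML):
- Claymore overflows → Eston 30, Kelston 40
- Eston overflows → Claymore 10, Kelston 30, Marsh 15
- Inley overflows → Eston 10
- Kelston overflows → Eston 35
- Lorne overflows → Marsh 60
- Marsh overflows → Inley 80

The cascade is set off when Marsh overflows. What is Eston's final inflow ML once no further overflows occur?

Round 1 — Marsh overflows (initial).
  Inley: +80 → 80 ≥ 30
Round 2 — Inley overflows.
  Eston: +10 → 10 < 110
No further overflows.

10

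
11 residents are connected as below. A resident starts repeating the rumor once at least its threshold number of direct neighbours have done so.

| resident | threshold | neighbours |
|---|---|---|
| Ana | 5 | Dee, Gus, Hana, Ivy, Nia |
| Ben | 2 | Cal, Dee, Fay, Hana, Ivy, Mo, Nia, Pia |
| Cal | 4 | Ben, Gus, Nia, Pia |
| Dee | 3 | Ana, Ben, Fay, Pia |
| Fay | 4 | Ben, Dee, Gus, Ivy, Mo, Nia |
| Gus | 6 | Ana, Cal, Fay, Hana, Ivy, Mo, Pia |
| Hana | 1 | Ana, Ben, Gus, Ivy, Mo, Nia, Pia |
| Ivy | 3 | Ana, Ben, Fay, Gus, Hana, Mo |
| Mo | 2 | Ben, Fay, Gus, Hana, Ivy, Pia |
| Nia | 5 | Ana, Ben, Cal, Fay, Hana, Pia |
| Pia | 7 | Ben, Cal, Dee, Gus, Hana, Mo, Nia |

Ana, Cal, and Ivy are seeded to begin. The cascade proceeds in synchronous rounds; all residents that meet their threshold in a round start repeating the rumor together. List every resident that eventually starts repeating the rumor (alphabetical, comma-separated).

Round 1 — Ana, Cal, Ivy start repeating the rumor (initial).
Round 2 — checking thresholds:
  Ben: 2 of 8 neighbours ≥ 2, starts repeating the rumor.
  Dee: 1 of 4 neighbours < 3, holds.
  Fay: 1 of 6 neighbours < 4, holds.
  Gus: 3 of 7 neighbours < 6, holds.
  Hana: 2 of 7 neighbours ≥ 1, starts repeating the rumor.
  Mo: 1 of 6 neighbours < 2, holds.
  Nia: 2 of 6 neighbours < 5, holds.
  Pia: 1 of 7 neighbours < 7, holds.
Round 3 — checking thresholds:
  Dee: 2 of 4 neighbours < 3, holds.
  Fay: 2 of 6 neighbours < 4, holds.
  Gus: 4 of 7 neighbours < 6, holds.
  Mo: 3 of 6 neighbours ≥ 2, starts repeating the rumor.
  Nia: 4 of 6 neighbours < 5, holds.
  Pia: 3 of 7 neighbours < 7, holds.
Round 4 — no new spreads; cascade stops.

Ana, Ben, Cal, Hana, Ivy, Mo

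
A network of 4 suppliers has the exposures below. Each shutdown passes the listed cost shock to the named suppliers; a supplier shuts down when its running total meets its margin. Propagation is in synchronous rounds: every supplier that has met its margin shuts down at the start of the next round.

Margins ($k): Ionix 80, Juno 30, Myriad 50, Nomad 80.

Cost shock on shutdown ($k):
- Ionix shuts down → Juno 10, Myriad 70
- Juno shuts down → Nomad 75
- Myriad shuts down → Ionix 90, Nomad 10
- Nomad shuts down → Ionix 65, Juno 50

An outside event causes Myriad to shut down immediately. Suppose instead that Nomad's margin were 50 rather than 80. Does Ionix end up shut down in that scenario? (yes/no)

yes

With Nomad's margin at 50:
Round 1 — Myriad shuts down (initial).
  Ionix: +90 → 90 ≥ 80
  Nomad: +10 → 10 < 50
Round 2 — Ionix shuts down.
  Juno: +10 → 10 < 30
No further shutdowns.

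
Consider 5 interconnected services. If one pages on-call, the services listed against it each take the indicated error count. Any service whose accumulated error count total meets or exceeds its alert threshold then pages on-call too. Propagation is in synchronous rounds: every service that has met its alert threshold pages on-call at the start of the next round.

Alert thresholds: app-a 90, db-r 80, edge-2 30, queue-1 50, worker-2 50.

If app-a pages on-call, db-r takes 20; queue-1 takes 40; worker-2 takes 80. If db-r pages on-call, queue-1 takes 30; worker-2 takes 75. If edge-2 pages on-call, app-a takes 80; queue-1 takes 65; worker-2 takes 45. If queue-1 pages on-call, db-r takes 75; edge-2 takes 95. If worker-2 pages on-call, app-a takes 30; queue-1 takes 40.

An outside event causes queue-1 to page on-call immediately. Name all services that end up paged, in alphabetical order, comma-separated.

edge-2, queue-1

Round 1 — queue-1 pages on-call (initial).
  db-r: +75 → 75 < 80
  edge-2: +95 → 95 ≥ 30
Round 2 — edge-2 pages on-call.
  app-a: +80 → 80 < 90
  worker-2: +45 → 45 < 50
No further pages.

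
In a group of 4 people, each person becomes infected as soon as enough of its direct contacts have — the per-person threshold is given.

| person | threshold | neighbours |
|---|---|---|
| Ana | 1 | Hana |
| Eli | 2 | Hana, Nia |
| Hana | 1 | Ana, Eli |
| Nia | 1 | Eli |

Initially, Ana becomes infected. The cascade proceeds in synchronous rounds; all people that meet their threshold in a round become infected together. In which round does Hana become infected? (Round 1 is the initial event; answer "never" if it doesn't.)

Round 1 — Ana becomes infected (initial).
Round 2 — checking thresholds:
  Hana: 1 of 2 neighbours ≥ 1, becomes infected.
Round 3 — no new infections; cascade stops.

2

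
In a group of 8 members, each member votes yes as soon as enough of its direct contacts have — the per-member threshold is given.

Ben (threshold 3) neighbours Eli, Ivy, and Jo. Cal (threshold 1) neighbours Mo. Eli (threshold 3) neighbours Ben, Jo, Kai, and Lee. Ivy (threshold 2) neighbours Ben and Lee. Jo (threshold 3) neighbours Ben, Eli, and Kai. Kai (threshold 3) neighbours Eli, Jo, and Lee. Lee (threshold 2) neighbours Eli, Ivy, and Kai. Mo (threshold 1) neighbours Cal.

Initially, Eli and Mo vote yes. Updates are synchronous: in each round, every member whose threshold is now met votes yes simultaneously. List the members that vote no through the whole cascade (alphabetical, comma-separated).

Round 1 — Eli, Mo vote yes (initial).
Round 2 — checking thresholds:
  Ben: 1 of 3 neighbours < 3, not yet.
  Cal: 1 of 1 neighbours ≥ 1, votes yes.
  Jo: 1 of 3 neighbours < 3, not yet.
  Kai: 1 of 3 neighbours < 3, not yet.
  Lee: 1 of 3 neighbours < 2, not yet.
Round 3 — no new yes votes; cascade stops.

Ben, Ivy, Jo, Kai, Lee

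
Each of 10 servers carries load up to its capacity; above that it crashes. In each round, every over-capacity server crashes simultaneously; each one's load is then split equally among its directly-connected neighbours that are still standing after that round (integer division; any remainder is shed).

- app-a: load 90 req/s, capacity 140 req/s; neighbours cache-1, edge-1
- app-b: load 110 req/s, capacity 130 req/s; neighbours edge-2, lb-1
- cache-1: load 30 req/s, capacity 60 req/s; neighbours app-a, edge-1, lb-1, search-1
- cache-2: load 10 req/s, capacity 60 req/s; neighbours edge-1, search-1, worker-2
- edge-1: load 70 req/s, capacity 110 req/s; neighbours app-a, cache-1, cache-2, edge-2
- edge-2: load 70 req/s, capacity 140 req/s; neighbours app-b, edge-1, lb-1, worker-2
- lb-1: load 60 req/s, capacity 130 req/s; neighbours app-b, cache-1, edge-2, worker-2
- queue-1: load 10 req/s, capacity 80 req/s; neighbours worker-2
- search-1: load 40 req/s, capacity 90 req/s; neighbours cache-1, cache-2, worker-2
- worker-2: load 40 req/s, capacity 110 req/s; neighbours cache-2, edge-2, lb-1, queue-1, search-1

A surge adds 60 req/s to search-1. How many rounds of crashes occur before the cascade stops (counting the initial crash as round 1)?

Round 1 — search-1 at 100 > 90. search-1 crashes.
  search-1 sheds 100 req/s to cache-1, cache-2, worker-2: 33 each (1 lost).
    cache-1: 30+33 = 63 > 60
    cache-2: 10+33 = 43 ≤ 60
    worker-2: 40+33 = 73 ≤ 110
Round 2 — cache-1 crashes.
  cache-1 sheds 63 req/s to app-a, edge-1, lb-1: 21 each.
    app-a: 90+21 = 111 ≤ 140
    edge-1: 70+21 = 91 ≤ 110
    lb-1: 60+21 = 81 ≤ 130
No further crashes.

2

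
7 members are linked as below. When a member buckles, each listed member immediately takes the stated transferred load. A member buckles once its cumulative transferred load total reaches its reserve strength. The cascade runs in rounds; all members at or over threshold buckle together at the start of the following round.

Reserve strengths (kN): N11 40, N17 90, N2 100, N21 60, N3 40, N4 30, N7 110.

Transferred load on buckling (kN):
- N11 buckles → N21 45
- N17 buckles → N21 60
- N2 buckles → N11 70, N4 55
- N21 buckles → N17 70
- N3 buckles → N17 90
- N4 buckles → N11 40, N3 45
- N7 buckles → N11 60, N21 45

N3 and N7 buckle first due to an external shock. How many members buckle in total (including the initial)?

5

Round 1 — N3, N7 buckle (initial).
  N11: +60 → 60 ≥ 40
  N17: +90 → 90 ≥ 90
  N21: +45 → 45 < 60
Round 2 — N11, N17 buckle.
  N21: +45+60 → 150 ≥ 60
Round 3 — N21 buckles.
No further bucklings.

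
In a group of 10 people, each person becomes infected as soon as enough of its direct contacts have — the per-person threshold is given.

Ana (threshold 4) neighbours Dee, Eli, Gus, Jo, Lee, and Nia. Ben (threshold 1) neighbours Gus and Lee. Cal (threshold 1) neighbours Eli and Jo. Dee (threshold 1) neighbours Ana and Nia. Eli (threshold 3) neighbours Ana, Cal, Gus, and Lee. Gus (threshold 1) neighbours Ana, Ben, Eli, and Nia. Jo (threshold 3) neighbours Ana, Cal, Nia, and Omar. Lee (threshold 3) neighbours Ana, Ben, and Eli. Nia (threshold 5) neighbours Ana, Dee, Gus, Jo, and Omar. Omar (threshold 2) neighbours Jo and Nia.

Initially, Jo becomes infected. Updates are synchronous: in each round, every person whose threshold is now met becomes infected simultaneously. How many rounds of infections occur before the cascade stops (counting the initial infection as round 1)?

Round 1 — Jo becomes infected (initial).
Round 2 — checking thresholds:
  Ana: 1 of 6 neighbours < 4, holds.
  Cal: 1 of 2 neighbours ≥ 1, becomes infected.
  Nia: 1 of 5 neighbours < 5, holds.
  Omar: 1 of 2 neighbours < 2, holds.
Round 3 — no new infections; cascade stops.

2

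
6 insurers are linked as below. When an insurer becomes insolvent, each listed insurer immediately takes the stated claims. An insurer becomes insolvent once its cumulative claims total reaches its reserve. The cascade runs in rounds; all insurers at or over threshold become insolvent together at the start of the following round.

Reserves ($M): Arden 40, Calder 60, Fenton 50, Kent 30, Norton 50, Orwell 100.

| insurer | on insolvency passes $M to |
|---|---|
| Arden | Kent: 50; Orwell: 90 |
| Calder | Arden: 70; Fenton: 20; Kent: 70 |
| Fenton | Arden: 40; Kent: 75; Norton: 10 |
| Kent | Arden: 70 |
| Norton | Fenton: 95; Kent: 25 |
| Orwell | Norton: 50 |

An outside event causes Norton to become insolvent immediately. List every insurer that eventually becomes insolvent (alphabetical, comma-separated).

Round 1 — Norton becomes insolvent (initial).
  Fenton: +95 → 95 ≥ 50
  Kent: +25 → 25 < 30
Round 2 — Fenton becomes insolvent.
  Arden: +40 → 40 ≥ 40
  Kent: +75 → 100 ≥ 30
Round 3 — Arden, Kent become insolvent.
  Orwell: +90 → 90 < 100
No further insolvencies.

Arden, Fenton, Kent, Norton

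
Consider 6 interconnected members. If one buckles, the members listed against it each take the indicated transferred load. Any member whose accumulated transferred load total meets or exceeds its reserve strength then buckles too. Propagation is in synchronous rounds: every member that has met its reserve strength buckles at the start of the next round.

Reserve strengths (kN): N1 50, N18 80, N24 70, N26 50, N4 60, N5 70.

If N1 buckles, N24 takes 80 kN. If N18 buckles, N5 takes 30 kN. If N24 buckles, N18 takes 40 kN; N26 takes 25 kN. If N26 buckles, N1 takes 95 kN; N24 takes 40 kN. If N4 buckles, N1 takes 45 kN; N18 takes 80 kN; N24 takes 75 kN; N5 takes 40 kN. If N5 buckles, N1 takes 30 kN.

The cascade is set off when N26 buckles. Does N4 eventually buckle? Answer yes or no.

Round 1 — N26 buckles (initial).
  N1: +95 → 95 ≥ 50
  N24: +40 → 40 < 70
Round 2 — N1 buckles.
  N24: +80 → 120 ≥ 70
Round 3 — N24 buckles.
  N18: +40 → 40 < 80
No further bucklings.

no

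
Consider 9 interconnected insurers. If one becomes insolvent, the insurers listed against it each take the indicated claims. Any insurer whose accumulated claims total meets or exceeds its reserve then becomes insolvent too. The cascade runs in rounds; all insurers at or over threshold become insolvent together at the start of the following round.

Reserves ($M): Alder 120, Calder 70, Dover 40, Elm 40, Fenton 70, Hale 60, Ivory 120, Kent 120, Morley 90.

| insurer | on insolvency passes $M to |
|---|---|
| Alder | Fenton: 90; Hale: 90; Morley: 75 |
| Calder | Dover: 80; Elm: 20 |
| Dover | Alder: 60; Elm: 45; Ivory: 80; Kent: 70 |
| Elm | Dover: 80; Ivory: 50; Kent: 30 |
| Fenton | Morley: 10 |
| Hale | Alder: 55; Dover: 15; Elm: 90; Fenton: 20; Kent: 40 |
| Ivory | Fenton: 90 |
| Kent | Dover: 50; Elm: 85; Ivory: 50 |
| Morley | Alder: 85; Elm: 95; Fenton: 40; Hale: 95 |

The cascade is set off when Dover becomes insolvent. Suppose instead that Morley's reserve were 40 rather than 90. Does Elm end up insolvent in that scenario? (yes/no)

yes

With Morley's reserve at 40:
Round 1 — Dover becomes insolvent (initial).
  Alder: +60 → 60 < 120
  Elm: +45 → 45 ≥ 40
  Ivory: +80 → 80 < 120
  Kent: +70 → 70 < 120
Round 2 — Elm becomes insolvent.
  Ivory: +50 → 130 ≥ 120
  Kent: +30 → 100 < 120
Round 3 — Ivory becomes insolvent.
  Fenton: +90 → 90 ≥ 70
Round 4 — Fenton becomes insolvent.
  Morley: +10 → 10 < 40
No further insolvencies.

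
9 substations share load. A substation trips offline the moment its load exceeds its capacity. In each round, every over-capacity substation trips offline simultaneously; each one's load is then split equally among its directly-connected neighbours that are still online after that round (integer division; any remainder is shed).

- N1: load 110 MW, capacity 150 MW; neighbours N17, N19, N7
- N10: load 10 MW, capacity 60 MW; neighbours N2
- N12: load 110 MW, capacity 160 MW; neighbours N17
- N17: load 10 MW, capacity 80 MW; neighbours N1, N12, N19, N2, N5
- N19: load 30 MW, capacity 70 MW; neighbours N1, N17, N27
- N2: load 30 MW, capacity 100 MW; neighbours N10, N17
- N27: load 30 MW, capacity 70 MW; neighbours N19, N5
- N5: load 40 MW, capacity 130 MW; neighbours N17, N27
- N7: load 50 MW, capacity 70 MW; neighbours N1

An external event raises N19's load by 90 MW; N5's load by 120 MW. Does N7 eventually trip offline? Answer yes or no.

Round 1 — N19 at 120 > 70; N5 at 160 > 130. N19, N5 trip offline.
  N19 sheds 120 MW to N1, N17, N27: 40 each.
    N1: 110+40 = 150 ≤ 150
    N17: 10+40 = 50 ≤ 80
    N27: 30+40 = 70 ≤ 70
  N5 sheds 160 MW to N17, N27: 80 each.
    N17: 50+80 = 130 > 80
    N27: 70+80 = 150 > 70
Round 2 — N17, N27 trip offline.
  N17 sheds 130 MW to N1, N12, N2: 43 each (1 lost).
    N1: 150+43 = 193 > 150
    N12: 110+43 = 153 ≤ 160
    N2: 30+43 = 73 ≤ 100
  N27 sheds 150 MW: no online neighbours, lost.
Round 3 — N1 trips offline.
  N1 sheds 193 MW to N7: 193 each.
    N7: 50+193 = 243 > 70
Round 4 — N7 trips offline.
  N7 sheds 243 MW: no online neighbours, lost.
No further trips.

yes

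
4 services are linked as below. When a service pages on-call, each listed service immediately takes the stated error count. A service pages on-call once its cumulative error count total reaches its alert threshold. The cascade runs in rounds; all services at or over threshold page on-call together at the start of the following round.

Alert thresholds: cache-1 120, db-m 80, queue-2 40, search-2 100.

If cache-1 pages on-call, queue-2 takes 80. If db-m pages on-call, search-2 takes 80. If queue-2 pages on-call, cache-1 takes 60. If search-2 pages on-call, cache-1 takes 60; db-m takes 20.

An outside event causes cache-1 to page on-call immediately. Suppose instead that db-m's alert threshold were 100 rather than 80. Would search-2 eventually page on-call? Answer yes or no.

With db-m's alert threshold at 100:
Round 1 — cache-1 pages on-call (initial).
  queue-2: +80 → 80 ≥ 40
Round 2 — queue-2 pages on-call.
No further pages.

no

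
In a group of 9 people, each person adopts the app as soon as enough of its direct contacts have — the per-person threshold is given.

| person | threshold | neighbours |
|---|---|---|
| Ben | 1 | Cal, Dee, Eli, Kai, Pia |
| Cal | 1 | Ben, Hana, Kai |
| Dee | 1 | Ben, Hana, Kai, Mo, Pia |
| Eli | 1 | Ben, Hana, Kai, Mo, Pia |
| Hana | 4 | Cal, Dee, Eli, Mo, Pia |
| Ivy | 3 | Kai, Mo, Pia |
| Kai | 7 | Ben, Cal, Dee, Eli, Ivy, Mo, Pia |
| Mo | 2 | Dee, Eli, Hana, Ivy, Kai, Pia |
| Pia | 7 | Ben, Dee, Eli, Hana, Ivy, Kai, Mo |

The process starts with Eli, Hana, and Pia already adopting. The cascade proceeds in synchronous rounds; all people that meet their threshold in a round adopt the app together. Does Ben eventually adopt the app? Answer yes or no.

Round 1 — Eli, Hana, Pia adopt the app (initial).
Round 2 — checking thresholds:
  Ben: 2 of 5 neighbours ≥ 1, adopts the app.
  Cal: 1 of 3 neighbours ≥ 1, adopts the app.
  Dee: 2 of 5 neighbours ≥ 1, adopts the app.
  Ivy: 1 of 3 neighbours < 3, below threshold.
  Kai: 2 of 7 neighbours < 7, below threshold.
  Mo: 3 of 6 neighbours ≥ 2, adopts the app.
Round 3 — no new adoptions; cascade stops.

yes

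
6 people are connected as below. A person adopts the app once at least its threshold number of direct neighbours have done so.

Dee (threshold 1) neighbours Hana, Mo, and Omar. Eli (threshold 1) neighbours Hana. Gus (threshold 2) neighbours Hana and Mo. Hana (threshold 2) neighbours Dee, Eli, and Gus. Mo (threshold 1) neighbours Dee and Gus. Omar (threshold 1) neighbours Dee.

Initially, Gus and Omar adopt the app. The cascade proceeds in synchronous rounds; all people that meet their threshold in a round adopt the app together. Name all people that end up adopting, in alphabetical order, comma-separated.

Round 1 — Gus, Omar adopt the app (initial).
Round 2 — checking thresholds:
  Dee: 1 of 3 neighbours ≥ 1, adopts the app.
  Hana: 1 of 3 neighbours < 2, not yet.
  Mo: 1 of 2 neighbours ≥ 1, adopts the app.
Round 3 — checking thresholds:
  Hana: 2 of 3 neighbours ≥ 2, adopts the app.
Round 4 — checking thresholds:
  Eli: 1 of 1 neighbours ≥ 1, adopts the app.
Round 5 — no new adoptions; cascade stops.

Dee, Eli, Gus, Hana, Mo, Omar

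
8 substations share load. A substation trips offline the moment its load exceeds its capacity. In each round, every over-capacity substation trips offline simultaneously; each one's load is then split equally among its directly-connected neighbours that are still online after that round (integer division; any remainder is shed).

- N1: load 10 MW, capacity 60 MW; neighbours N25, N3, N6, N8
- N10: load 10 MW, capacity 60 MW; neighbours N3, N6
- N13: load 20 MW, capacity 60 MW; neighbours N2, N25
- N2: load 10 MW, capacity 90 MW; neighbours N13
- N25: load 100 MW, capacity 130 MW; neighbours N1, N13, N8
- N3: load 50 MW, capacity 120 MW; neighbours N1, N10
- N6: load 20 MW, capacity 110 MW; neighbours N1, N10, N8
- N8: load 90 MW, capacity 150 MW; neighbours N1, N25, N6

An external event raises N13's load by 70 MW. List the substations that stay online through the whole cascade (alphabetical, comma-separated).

N2

Round 1 — N13 at 90 > 60. N13 trips offline.
  N13 sheds 90 MW to N2, N25: 45 each.
    N2: 10+45 = 55 ≤ 90
    N25: 100+45 = 145 > 130
Round 2 — N25 trips offline.
  N25 sheds 145 MW to N1, N8: 72 each (1 lost).
    N1: 10+72 = 82 > 60
    N8: 90+72 = 162 > 150
Round 3 — N1, N8 trip offline.
  N1 sheds 82 MW to N3, N6: 41 each.
    N3: 50+41 = 91 ≤ 120
    N6: 20+41 = 61 ≤ 110
  N8 sheds 162 MW to N6: 162 each.
    N6: 61+162 = 223 > 110
Round 4 — N6 trips offline.
  N6 sheds 223 MW to N10: 223 each.
    N10: 10+223 = 233 > 60
Round 5 — N10 trips offline.
  N10 sheds 233 MW to N3: 233 each.
    N3: 91+233 = 324 > 120
Round 6 — N3 trips offline.
  N3 sheds 324 MW: no online neighbours, lost.
No further trips.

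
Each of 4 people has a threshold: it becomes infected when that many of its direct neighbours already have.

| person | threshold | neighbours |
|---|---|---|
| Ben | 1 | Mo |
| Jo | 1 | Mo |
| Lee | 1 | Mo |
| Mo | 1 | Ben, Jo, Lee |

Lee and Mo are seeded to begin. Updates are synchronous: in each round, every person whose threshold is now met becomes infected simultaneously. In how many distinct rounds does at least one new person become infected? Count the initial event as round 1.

2

Round 1 — Lee, Mo become infected (initial).
Round 2 — checking thresholds:
  Ben: 1 of 1 neighbours ≥ 1, becomes infected.
  Jo: 1 of 1 neighbours ≥ 1, becomes infected.
Round 3 — no new infections; cascade stops.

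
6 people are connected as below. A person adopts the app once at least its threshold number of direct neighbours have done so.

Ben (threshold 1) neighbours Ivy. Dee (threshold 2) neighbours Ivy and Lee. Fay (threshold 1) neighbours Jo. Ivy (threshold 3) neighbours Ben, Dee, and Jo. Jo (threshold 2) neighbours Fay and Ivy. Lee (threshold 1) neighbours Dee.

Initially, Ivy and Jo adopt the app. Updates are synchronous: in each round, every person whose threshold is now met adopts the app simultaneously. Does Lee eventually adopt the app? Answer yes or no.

no

Round 1 — Ivy, Jo adopt the app (initial).
Round 2 — checking thresholds:
  Ben: 1 of 1 neighbours ≥ 1, adopts the app.
  Dee: 1 of 2 neighbours < 2, holds.
  Fay: 1 of 1 neighbours ≥ 1, adopts the app.
Round 3 — no new adoptions; cascade stops.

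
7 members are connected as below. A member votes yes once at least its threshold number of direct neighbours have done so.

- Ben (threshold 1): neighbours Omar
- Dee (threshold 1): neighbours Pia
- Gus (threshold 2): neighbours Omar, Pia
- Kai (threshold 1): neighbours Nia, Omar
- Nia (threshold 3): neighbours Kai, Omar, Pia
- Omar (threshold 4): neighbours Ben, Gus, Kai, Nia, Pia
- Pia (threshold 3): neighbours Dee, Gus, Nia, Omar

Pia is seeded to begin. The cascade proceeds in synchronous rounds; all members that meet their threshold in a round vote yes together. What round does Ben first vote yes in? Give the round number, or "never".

Round 1 — Pia votes yes (initial).
Round 2 — checking thresholds:
  Dee: 1 of 1 neighbours ≥ 1, votes yes.
  Gus: 1 of 2 neighbours < 2, holds.
  Nia: 1 of 3 neighbours < 3, holds.
  Omar: 1 of 5 neighbours < 4, holds.
Round 3 — no new yes votes; cascade stops.

never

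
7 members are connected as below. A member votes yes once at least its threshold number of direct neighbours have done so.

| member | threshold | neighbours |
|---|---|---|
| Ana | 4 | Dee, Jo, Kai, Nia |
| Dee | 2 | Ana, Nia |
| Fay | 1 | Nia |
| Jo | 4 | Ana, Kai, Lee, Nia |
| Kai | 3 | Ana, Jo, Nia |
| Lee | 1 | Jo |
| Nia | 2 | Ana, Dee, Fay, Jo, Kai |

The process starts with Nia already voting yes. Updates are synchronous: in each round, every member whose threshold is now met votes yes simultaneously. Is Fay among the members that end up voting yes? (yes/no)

Round 1 — Nia votes yes (initial).
Round 2 — checking thresholds:
  Ana: 1 of 4 neighbours < 4, not yet.
  Dee: 1 of 2 neighbours < 2, not yet.
  Fay: 1 of 1 neighbours ≥ 1, votes yes.
  Jo: 1 of 4 neighbours < 4, not yet.
  Kai: 1 of 3 neighbours < 3, not yet.
Round 3 — no new yes votes; cascade stops.

yes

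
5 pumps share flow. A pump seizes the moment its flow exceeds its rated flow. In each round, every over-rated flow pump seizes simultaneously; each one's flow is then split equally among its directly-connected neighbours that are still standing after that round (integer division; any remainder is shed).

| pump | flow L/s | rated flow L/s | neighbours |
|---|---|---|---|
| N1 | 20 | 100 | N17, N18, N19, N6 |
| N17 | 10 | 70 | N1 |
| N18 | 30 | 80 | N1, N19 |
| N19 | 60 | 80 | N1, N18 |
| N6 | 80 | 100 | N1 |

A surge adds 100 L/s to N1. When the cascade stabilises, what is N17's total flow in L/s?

Round 1 — N1 at 120 > 100. N1 seizes.
  N1 sheds 120 L/s to N17, N18, N19, N6: 30 each.
    N17: 10+30 = 40 ≤ 70
    N18: 30+30 = 60 ≤ 80
    N19: 60+30 = 90 > 80
    N6: 80+30 = 110 > 100
Round 2 — N19, N6 seize.
  N19 sheds 90 L/s to N18: 90 each.
    N18: 60+90 = 150 > 80
  N6 sheds 110 L/s: no online neighbours, lost.
Round 3 — N18 seizes.
  N18 sheds 150 L/s: no online neighbours, lost.
No further seizures.

40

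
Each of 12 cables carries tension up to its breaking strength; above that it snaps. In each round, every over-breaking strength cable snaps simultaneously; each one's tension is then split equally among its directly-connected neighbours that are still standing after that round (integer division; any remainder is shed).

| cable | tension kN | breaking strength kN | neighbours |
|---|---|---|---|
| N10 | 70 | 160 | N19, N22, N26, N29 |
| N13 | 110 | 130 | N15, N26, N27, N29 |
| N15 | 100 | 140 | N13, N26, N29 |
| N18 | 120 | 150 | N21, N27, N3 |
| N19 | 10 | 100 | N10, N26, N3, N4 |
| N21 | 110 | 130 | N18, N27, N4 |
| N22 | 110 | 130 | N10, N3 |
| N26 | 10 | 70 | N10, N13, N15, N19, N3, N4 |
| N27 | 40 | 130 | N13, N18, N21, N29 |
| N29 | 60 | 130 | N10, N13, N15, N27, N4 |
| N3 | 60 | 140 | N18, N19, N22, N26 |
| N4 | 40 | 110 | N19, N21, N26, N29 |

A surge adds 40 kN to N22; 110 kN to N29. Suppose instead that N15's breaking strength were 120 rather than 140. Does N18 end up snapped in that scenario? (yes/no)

With N15's breaking strength at 120:
Round 1 — N22 at 150 > 130; N29 at 170 > 130. N22, N29 snap.
  N22 sheds 150 kN to N10, N3: 75 each.
    N10: 70+75 = 145 ≤ 160
    N3: 60+75 = 135 ≤ 140
  N29 sheds 170 kN to N10, N13, N15, N27, N4: 34 each.
    N10: 145+34 = 179 > 160
    N13: 110+34 = 144 > 130
    N15: 100+34 = 134 > 120
    N27: 40+34 = 74 ≤ 130
    N4: 40+34 = 74 ≤ 110
Round 2 — N10, N13, N15 snap.
  N10 sheds 179 kN to N19, N26: 89 each (1 lost).
    N19: 10+89 = 99 ≤ 100
    N26: 10+89 = 99 > 70
  N13 sheds 144 kN to N26, N27: 72 each.
    N26: 99+72 = 171 > 70
    N27: 74+72 = 146 > 130
  N15 sheds 134 kN to N26: 134 each.
    N26: 171+134 = 305 > 70
Round 3 — N26, N27 snap.
  N26 sheds 305 kN to N19, N3, N4: 101 each (2 lost).
    N19: 99+101 = 200 > 100
    N3: 135+101 = 236 > 140
    N4: 74+101 = 175 > 110
  N27 sheds 146 kN to N18, N21: 73 each.
    N18: 120+73 = 193 > 150
    N21: 110+73 = 183 > 130
Round 4 — N18, N19, N21, N3, N4 snap.
  N18 sheds 193 kN: no online neighbours, lost.
  N19 sheds 200 kN: no online neighbours, lost.
  N21 sheds 183 kN: no online neighbours, lost.
  N3 sheds 236 kN: no online neighbours, lost.
  N4 sheds 175 kN: no online neighbours, lost.
No further breaks.

yes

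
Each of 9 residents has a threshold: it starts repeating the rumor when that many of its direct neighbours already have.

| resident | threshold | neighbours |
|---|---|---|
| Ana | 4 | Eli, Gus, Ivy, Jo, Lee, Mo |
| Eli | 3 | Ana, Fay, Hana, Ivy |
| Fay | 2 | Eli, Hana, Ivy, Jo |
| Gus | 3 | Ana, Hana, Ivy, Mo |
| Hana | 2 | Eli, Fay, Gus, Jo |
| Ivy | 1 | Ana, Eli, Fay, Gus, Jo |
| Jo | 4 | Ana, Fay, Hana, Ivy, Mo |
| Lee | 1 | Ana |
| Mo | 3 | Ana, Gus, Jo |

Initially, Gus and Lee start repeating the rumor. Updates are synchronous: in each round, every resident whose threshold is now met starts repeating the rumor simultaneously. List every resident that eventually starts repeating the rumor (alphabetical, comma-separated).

Round 1 — Gus, Lee start repeating the rumor (initial).
Round 2 — checking thresholds:
  Ana: 2 of 6 neighbours < 4, below threshold.
  Hana: 1 of 4 neighbours < 2, below threshold.
  Ivy: 1 of 5 neighbours ≥ 1, starts repeating the rumor.
  Mo: 1 of 3 neighbours < 3, below threshold.
Round 3 — no new spreads; cascade stops.

Gus, Ivy, Lee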